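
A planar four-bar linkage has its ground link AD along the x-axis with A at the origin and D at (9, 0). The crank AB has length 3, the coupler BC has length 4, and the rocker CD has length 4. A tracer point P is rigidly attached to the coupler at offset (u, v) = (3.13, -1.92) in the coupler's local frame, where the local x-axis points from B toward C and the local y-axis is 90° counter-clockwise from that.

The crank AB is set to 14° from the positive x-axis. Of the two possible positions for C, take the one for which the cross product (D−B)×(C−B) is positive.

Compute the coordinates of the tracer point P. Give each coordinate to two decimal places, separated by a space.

A=(0,0), D=(9.00,0)
B = A + 3.00·(cos14°, sin14°) = (2.9109, 0.7258)
|BD| = 6.1322
circle(B,4.00) ∩ circle(D,4.00): a=3.0661, h=2.5689
  candidates: C₊=(6.2595,2.9137) cross=15.753; C₋=(5.6514,-2.1879) cross=-15.753
  mode + wants cross > 0 → take C=(6.2595,2.9137) (cross=15.753)
ex = (C−B)/|BC| = (0.8371,0.5470); ey = (-0.5470,0.8371)
P = B + 3.13·ex + -1.92·ey = (6.5814,0.8305)

6.58 0.83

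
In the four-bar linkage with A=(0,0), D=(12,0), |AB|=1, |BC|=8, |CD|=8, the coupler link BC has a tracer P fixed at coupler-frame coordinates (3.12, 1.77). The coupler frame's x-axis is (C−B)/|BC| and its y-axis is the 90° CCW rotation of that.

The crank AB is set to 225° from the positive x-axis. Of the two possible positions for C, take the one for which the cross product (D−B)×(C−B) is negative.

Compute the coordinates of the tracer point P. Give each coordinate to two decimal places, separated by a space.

A=(0,0), D=(12.00,0)
B = A + 1.00·(cos225°, sin225°) = (-0.7071, -0.7071)
|BD| = 12.7268
circle(B,8.00) ∩ circle(D,8.00): a=6.3634, h=4.8484
  candidates: C₊=(5.3771,4.4874) cross=61.705; C₋=(5.9158,-5.1945) cross=-61.705
  mode - wants cross < 0 → take C=(5.9158,-5.1945) (cross=-61.705)
ex = (C−B)/|BC| = (0.8279,-0.5609); ey = (0.5609,0.8279)
P = B + 3.12·ex + 1.77·ey = (2.8687,-0.9919)

2.87 -0.99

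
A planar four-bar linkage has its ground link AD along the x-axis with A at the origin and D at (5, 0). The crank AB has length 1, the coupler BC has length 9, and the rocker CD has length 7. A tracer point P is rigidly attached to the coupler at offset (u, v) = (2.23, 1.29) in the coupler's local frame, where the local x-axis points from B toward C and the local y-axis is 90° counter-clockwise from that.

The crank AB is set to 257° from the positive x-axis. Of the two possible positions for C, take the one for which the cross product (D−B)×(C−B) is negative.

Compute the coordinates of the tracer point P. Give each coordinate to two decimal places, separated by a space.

A=(0,0), D=(5.00,0)
B = A + 1.00·(cos257°, sin257°) = (-0.2250, -0.9744)
|BD| = 5.3150
circle(B,9.00) ∩ circle(D,7.00): a=5.6678, h=6.9911
  candidates: C₊=(4.0652,6.9373) cross=37.158; C₋=(6.6285,-6.8079) cross=-37.158
  mode - wants cross < 0 → take C=(6.6285,-6.8079) (cross=-37.158)
ex = (C−B)/|BC| = (0.7615,-0.6482); ey = (0.6482,0.7615)
P = B + 2.23·ex + 1.29·ey = (2.3093,-1.4375)

2.31 -1.44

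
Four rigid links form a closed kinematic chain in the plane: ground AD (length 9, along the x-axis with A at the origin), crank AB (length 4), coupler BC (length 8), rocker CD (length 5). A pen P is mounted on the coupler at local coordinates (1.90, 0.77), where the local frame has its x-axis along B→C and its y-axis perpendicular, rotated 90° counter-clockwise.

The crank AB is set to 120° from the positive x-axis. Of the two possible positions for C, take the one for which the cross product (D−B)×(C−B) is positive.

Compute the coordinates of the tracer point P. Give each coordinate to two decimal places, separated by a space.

A=(0,0), D=(9.00,0)
B = A + 4.00·(cos120°, sin120°) = (-2.0000, 3.4641)
|BD| = 11.5326
circle(B,8.00) ∩ circle(D,5.00): a=7.4571, h=2.8967
  candidates: C₊=(5.9829,3.9871) cross=33.407; C₋=(4.2427,-1.5388) cross=-33.407
  mode + wants cross > 0 → take C=(5.9829,3.9871) (cross=33.407)
ex = (C−B)/|BC| = (0.9979,0.0654); ey = (-0.0654,0.9979)
P = B + 1.90·ex + 0.77·ey = (-0.1544,4.3567)

-0.15 4.36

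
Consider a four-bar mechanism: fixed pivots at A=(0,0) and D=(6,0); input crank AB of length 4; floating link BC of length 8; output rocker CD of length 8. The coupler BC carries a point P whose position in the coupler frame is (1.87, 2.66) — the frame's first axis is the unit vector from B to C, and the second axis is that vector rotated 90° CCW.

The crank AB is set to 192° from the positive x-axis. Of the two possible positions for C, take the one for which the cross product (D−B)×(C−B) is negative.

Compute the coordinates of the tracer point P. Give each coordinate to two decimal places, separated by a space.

A=(0,0), D=(6.00,0)
B = A + 4.00·(cos192°, sin192°) = (-3.9126, -0.8316)
|BD| = 9.9474
circle(B,8.00) ∩ circle(D,8.00): a=4.9737, h=6.2660
  candidates: C₊=(0.5198,5.8282) cross=62.330; C₋=(1.5676,-6.6598) cross=-62.330
  mode - wants cross < 0 → take C=(1.5676,-6.6598) (cross=-62.330)
ex = (C−B)/|BC| = (0.6850,-0.7285); ey = (0.7285,0.6850)
P = B + 1.87·ex + 2.66·ey = (-0.6937,-0.3718)

-0.69 -0.37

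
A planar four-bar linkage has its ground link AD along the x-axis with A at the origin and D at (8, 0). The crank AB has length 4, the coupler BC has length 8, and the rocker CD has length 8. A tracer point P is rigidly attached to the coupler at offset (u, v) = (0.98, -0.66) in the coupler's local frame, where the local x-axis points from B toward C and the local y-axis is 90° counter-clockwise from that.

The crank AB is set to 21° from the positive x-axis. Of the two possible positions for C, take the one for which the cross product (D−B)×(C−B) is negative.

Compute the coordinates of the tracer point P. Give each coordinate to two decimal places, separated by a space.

3.04 0.48

A=(0,0), D=(8.00,0)
B = A + 4.00·(cos21°, sin21°) = (3.7343, 1.4335)
|BD| = 4.5001
circle(B,8.00) ∩ circle(D,8.00): a=2.2500, h=7.6771
  candidates: C₊=(8.3126,7.9939) cross=34.548; C₋=(3.4217,-6.5604) cross=-34.548
  mode - wants cross < 0 → take C=(3.4217,-6.5604) (cross=-34.548)
ex = (C−B)/|BC| = (-0.0391,-0.9992); ey = (0.9992,-0.0391)
P = B + 0.98·ex + -0.66·ey = (3.0365,0.4800)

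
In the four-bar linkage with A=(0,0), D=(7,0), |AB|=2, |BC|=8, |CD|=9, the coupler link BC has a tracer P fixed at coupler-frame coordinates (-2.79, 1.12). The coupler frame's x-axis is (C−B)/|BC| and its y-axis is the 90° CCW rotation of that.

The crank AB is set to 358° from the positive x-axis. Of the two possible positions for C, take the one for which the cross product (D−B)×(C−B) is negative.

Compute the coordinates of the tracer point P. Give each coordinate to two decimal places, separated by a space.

A=(0,0), D=(7.00,0)
B = A + 2.00·(cos358°, sin358°) = (1.9988, -0.0698)
|BD| = 5.0017
circle(B,8.00) ∩ circle(D,9.00): a=0.8014, h=7.9598
  candidates: C₊=(2.6891,7.9004) cross=39.812; C₋=(2.9112,-8.0176) cross=-39.812
  mode - wants cross < 0 → take C=(2.9112,-8.0176) (cross=-39.812)
ex = (C−B)/|BC| = (0.1141,-0.9935); ey = (0.9935,0.1141)
P = B + -2.79·ex + 1.12·ey = (2.7933,2.8297)

2.79 2.83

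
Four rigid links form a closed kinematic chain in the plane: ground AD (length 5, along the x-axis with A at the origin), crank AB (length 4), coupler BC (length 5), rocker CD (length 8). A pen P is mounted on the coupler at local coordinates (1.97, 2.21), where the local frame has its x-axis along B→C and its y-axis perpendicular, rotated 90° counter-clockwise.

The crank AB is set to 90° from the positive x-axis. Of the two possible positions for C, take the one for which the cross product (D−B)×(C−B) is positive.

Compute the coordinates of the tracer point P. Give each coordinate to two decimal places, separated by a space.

-0.40 6.93

A=(0,0), D=(5.00,0)
B = A + 4.00·(cos90°, sin90°) = (0.0000, 4.0000)
|BD| = 6.4031
circle(B,5.00) ∩ circle(D,8.00): a=0.1562, h=4.9976
  candidates: C₊=(3.2439,7.8049) cross=32.000; C₋=(-3.0000,-0.0000) cross=-32.000
  mode + wants cross > 0 → take C=(3.2439,7.8049) (cross=32.000)
ex = (C−B)/|BC| = (0.6488,0.7610); ey = (-0.7610,0.6488)
P = B + 1.97·ex + 2.21·ey = (-0.4037,6.9329)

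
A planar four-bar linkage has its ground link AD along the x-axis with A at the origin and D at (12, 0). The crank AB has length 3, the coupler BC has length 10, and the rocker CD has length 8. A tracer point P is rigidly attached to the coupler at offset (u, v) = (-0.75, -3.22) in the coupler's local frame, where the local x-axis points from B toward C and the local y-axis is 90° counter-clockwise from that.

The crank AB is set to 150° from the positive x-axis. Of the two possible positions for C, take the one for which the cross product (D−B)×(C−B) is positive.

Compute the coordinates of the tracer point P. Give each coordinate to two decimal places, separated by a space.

-1.90 -1.73

A=(0,0), D=(12.00,0)
B = A + 3.00·(cos150°, sin150°) = (-2.5981, 1.5000)
|BD| = 14.6749
circle(B,10.00) ∩ circle(D,8.00): a=8.5641, h=5.1630
  candidates: C₊=(6.4489,5.7606) cross=75.767; C₋=(5.3934,-4.5114) cross=-75.767
  mode + wants cross > 0 → take C=(6.4489,5.7606) (cross=75.767)
ex = (C−B)/|BC| = (0.9047,0.4261); ey = (-0.4261,0.9047)
P = B + -0.75·ex + -3.22·ey = (-1.9047,-1.7327)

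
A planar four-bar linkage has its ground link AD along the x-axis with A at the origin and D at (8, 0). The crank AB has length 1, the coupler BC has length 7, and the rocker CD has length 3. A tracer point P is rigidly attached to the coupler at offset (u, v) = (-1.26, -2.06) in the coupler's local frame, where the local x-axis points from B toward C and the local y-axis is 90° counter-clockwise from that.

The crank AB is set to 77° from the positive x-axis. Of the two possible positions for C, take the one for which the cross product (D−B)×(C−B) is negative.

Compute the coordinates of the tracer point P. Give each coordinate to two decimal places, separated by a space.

-1.89 -0.20

A=(0,0), D=(8.00,0)
B = A + 1.00·(cos77°, sin77°) = (0.2250, 0.9744)
|BD| = 7.8359
circle(B,7.00) ∩ circle(D,3.00): a=6.4703, h=2.6712
  candidates: C₊=(6.9772,2.8203) cross=20.931; C₋=(6.3129,-2.4806) cross=-20.931
  mode - wants cross < 0 → take C=(6.3129,-2.4806) (cross=-20.931)
ex = (C−B)/|BC| = (0.8697,-0.4936); ey = (0.4936,0.8697)
P = B + -1.26·ex + -2.06·ey = (-1.8876,-0.1953)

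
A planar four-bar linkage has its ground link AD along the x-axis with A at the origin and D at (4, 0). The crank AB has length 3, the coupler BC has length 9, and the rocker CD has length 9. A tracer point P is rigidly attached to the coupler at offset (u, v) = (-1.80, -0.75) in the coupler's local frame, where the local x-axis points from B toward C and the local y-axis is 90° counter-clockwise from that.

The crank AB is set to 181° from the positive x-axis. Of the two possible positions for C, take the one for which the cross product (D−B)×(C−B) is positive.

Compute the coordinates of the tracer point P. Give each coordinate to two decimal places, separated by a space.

A=(0,0), D=(4.00,0)
B = A + 3.00·(cos181°, sin181°) = (-2.9995, -0.0524)
|BD| = 6.9997
circle(B,9.00) ∩ circle(D,9.00): a=3.4999, h=8.2916
  candidates: C₊=(0.4382,8.2652) cross=58.039; C₋=(0.5622,-8.3176) cross=-58.039
  mode + wants cross > 0 → take C=(0.4382,8.2652) (cross=58.039)
ex = (C−B)/|BC| = (0.3820,0.9242); ey = (-0.9242,0.3820)
P = B + -1.80·ex + -0.75·ey = (-2.9940,-2.0023)

-2.99 -2.00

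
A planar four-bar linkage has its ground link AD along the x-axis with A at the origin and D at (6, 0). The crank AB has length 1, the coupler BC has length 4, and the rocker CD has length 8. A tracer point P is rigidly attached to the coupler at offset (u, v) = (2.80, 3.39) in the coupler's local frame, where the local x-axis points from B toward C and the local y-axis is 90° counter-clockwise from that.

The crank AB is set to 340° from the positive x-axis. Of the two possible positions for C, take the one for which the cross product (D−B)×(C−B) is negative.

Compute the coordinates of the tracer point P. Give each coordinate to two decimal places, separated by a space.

A=(0,0), D=(6.00,0)
B = A + 1.00·(cos340°, sin340°) = (0.9397, -0.3420)
|BD| = 5.0719
circle(B,4.00) ∩ circle(D,8.00): a=-2.1961, h=3.3432
  candidates: C₊=(-1.4768,2.8455) cross=16.956; C₋=(-1.0259,-3.8257) cross=-16.956
  mode - wants cross < 0 → take C=(-1.0259,-3.8257) (cross=-16.956)
ex = (C−B)/|BC| = (-0.4914,-0.8709); ey = (0.8709,-0.4914)
P = B + 2.80·ex + 3.39·ey = (2.5162,-4.4465)

2.52 -4.45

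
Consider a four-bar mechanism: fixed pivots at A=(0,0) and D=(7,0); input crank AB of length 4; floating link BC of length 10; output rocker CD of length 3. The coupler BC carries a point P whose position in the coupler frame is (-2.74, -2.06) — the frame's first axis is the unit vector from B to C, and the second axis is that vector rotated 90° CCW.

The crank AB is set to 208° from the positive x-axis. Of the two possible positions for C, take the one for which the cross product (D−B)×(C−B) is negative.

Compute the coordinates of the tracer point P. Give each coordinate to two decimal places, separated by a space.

-6.48 -3.63

A=(0,0), D=(7.00,0)
B = A + 4.00·(cos208°, sin208°) = (-3.5318, -1.8779)
|BD| = 10.6979
circle(B,10.00) ∩ circle(D,3.00): a=9.6021, h=2.7927
  candidates: C₊=(5.4310,2.5570) cross=29.876; C₋=(6.4115,-2.9417) cross=-29.876
  mode - wants cross < 0 → take C=(6.4115,-2.9417) (cross=-29.876)
ex = (C−B)/|BC| = (0.9943,-0.1064); ey = (0.1064,0.9943)
P = B + -2.74·ex + -2.06·ey = (-6.4754,-3.6347)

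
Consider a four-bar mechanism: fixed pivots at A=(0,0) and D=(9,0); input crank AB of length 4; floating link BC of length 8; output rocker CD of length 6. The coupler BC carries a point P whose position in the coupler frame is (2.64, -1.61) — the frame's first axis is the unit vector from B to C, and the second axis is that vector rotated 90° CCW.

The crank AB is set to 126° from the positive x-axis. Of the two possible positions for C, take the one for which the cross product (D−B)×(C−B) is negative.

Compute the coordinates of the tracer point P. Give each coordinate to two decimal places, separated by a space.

A=(0,0), D=(9.00,0)
B = A + 4.00·(cos126°, sin126°) = (-2.3511, 3.2361)
|BD| = 11.8034
circle(B,8.00) ∩ circle(D,6.00): a=7.0878, h=3.7099
  candidates: C₊=(5.4822,4.8606) cross=43.789; C₋=(3.4480,-2.2749) cross=-43.789
  mode - wants cross < 0 → take C=(3.4480,-2.2749) (cross=-43.789)
ex = (C−B)/|BC| = (0.7249,-0.6889); ey = (0.6889,0.7249)
P = B + 2.64·ex + -1.61·ey = (-1.5465,0.2504)

-1.55 0.25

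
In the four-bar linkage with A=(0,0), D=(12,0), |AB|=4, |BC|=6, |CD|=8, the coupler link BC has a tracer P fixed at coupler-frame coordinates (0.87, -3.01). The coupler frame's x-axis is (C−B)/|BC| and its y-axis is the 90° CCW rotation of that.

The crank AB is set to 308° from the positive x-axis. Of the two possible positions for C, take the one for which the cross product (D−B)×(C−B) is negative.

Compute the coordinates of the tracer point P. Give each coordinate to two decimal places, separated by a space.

A=(0,0), D=(12.00,0)
B = A + 4.00·(cos308°, sin308°) = (2.4626, -3.1520)
|BD| = 10.0447
circle(B,6.00) ∩ circle(D,8.00): a=3.6286, h=4.7784
  candidates: C₊=(4.4085,2.5237) cross=47.998; C₋=(7.4074,-6.5504) cross=-47.998
  mode - wants cross < 0 → take C=(7.4074,-6.5504) (cross=-47.998)
ex = (C−B)/|BC| = (0.8241,-0.5664); ey = (0.5664,0.8241)
P = B + 0.87·ex + -3.01·ey = (1.4748,-6.1254)

1.47 -6.13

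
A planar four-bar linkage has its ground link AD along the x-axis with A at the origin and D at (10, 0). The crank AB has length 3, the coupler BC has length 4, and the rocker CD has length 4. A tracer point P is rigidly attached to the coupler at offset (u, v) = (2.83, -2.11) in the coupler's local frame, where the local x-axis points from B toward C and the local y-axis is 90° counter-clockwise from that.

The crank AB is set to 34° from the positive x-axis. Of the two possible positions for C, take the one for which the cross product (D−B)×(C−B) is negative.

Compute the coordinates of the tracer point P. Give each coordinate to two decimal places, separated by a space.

A=(0,0), D=(10.00,0)
B = A + 3.00·(cos34°, sin34°) = (2.4871, 1.6776)
|BD| = 7.6979
circle(B,4.00) ∩ circle(D,4.00): a=3.8490, h=1.0888
  candidates: C₊=(6.4808,1.9015) cross=8.382; C₋=(6.0063,-0.2239) cross=-8.382
  mode - wants cross < 0 → take C=(6.0063,-0.2239) (cross=-8.382)
ex = (C−B)/|BC| = (0.8798,-0.4754); ey = (0.4754,0.8798)
P = B + 2.83·ex + -2.11·ey = (3.9739,-1.5241)

3.97 -1.52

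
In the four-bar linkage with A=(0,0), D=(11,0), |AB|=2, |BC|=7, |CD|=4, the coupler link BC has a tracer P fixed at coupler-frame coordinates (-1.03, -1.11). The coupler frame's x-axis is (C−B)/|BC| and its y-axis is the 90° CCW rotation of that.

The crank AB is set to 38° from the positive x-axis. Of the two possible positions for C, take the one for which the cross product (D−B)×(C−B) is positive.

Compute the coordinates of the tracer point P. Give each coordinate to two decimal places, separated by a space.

0.86 -0.10

A=(0,0), D=(11.00,0)
B = A + 2.00·(cos38°, sin38°) = (1.5760, 1.2313)
|BD| = 9.5041
circle(B,7.00) ∩ circle(D,4.00): a=6.4881, h=2.6276
  candidates: C₊=(8.3499,2.9962) cross=24.973; C₋=(7.6691,-2.2147) cross=-24.973
  mode + wants cross > 0 → take C=(8.3499,2.9962) (cross=24.973)
ex = (C−B)/|BC| = (0.9677,0.2521); ey = (-0.2521,0.9677)
P = B + -1.03·ex + -1.11·ey = (0.8591,-0.1025)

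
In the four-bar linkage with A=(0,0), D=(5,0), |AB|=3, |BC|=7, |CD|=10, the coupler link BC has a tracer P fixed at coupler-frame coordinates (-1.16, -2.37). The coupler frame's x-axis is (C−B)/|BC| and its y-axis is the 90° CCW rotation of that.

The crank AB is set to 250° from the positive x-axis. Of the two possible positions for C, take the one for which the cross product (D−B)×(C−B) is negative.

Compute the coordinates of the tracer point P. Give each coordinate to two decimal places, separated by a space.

A=(0,0), D=(5.00,0)
B = A + 3.00·(cos250°, sin250°) = (-1.0261, -2.8191)
|BD| = 6.6529
circle(B,7.00) ∩ circle(D,10.00): a=-0.5065, h=6.9817
  candidates: C₊=(-4.4432,3.2902) cross=46.448; C₋=(1.4736,-9.3576) cross=-46.448
  mode - wants cross < 0 → take C=(1.4736,-9.3576) (cross=-46.448)
ex = (C−B)/|BC| = (0.3571,-0.9341); ey = (0.9341,0.3571)
P = B + -1.16·ex + -2.37·ey = (-3.6540,-2.5819)

-3.65 -2.58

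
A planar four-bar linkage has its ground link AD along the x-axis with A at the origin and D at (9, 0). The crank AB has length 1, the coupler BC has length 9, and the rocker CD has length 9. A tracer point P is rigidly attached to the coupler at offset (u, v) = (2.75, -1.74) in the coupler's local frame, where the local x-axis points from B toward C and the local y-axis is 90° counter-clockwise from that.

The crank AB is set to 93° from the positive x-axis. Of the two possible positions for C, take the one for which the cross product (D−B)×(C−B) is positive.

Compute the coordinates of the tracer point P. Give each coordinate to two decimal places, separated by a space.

2.99 2.16

A=(0,0), D=(9.00,0)
B = A + 1.00·(cos93°, sin93°) = (-0.0523, 0.9986)
|BD| = 9.1073
circle(B,9.00) ∩ circle(D,9.00): a=4.5536, h=7.7630
  candidates: C₊=(5.3251,8.2155) cross=70.700; C₋=(3.6226,-7.2169) cross=-70.700
  mode + wants cross > 0 → take C=(5.3251,8.2155) (cross=70.700)
ex = (C−B)/|BC| = (0.5975,0.8019); ey = (-0.8019,0.5975)
P = B + 2.75·ex + -1.74·ey = (2.9860,2.1642)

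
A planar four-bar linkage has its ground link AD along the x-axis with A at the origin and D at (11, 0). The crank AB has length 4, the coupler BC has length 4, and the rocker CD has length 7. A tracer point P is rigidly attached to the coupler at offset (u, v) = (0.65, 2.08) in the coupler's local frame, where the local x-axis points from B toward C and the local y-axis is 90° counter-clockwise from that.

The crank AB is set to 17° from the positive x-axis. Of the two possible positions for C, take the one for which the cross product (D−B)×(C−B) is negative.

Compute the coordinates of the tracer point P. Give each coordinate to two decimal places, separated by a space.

5.99 0.92

A=(0,0), D=(11.00,0)
B = A + 4.00·(cos17°, sin17°) = (3.8252, 1.1695)
|BD| = 7.2695
circle(B,4.00) ∩ circle(D,7.00): a=1.3650, h=3.7599
  candidates: C₊=(5.7773,4.6608) cross=27.332; C₋=(4.5675,-2.7610) cross=-27.332
  mode - wants cross < 0 → take C=(4.5675,-2.7610) (cross=-27.332)
ex = (C−B)/|BC| = (0.1856,-0.9826); ey = (0.9826,0.1856)
P = B + 0.65·ex + 2.08·ey = (5.9897,0.9168)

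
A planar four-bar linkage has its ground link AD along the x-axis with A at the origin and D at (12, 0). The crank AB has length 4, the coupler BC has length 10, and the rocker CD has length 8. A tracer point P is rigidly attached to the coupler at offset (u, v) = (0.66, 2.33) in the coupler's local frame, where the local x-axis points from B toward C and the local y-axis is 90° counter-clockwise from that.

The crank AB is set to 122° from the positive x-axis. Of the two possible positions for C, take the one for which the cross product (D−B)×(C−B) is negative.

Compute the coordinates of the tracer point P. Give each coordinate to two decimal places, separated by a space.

0.00 4.56

A=(0,0), D=(12.00,0)
B = A + 4.00·(cos122°, sin122°) = (-2.1197, 3.3922)
|BD| = 14.5214
circle(B,10.00) ∩ circle(D,8.00): a=8.5003, h=5.2674
  candidates: C₊=(7.3759,6.5282) cross=76.490; C₋=(4.9150,-3.7151) cross=-76.490
  mode - wants cross < 0 → take C=(4.9150,-3.7151) (cross=-76.490)
ex = (C−B)/|BC| = (0.7035,-0.7107); ey = (0.7107,0.7035)
P = B + 0.66·ex + 2.33·ey = (0.0006,4.5622)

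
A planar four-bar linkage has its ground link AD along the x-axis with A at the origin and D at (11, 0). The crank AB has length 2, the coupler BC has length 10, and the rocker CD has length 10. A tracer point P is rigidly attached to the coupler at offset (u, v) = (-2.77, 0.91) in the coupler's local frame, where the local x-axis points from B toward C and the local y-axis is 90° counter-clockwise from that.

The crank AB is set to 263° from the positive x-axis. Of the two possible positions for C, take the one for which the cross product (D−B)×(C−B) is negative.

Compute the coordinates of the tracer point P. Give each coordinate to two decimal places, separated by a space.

-1.55 0.62

A=(0,0), D=(11.00,0)
B = A + 2.00·(cos263°, sin263°) = (-0.2437, -1.9851)
|BD| = 11.4176
circle(B,10.00) ∩ circle(D,10.00): a=5.7088, h=8.2103
  candidates: C₊=(3.9507,7.0927) cross=93.742; C₋=(6.8056,-9.0778) cross=-93.742
  mode - wants cross < 0 → take C=(6.8056,-9.0778) (cross=-93.742)
ex = (C−B)/|BC| = (0.7049,-0.7093); ey = (0.7093,0.7049)
P = B + -2.77·ex + 0.91·ey = (-1.5510,0.6211)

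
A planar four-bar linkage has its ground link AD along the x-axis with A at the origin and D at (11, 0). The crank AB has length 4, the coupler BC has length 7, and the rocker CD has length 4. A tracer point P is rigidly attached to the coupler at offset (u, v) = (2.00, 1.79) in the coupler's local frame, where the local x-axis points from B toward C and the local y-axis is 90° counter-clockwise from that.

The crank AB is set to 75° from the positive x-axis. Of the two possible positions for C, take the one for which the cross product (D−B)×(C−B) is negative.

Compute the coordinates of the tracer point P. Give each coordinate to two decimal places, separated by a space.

3.68 4.35

A=(0,0), D=(11.00,0)
B = A + 4.00·(cos75°, sin75°) = (1.0353, 3.8637)
|BD| = 10.6876
circle(B,7.00) ∩ circle(D,4.00): a=6.8876, h=1.2492
  candidates: C₊=(7.9087,2.5385) cross=13.351; C₋=(7.0055,0.2090) cross=-13.351
  mode - wants cross < 0 → take C=(7.0055,0.2090) (cross=-13.351)
ex = (C−B)/|BC| = (0.8529,-0.5221); ey = (0.5221,0.8529)
P = B + 2.00·ex + 1.79·ey = (3.6756,4.3462)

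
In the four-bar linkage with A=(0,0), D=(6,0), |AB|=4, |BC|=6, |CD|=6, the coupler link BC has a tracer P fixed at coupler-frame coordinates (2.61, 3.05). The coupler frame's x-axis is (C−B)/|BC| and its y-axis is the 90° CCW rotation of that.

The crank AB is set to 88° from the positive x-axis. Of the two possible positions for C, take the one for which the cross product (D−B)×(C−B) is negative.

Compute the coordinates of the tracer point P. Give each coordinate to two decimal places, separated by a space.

3.28 1.49

A=(0,0), D=(6.00,0)
B = A + 4.00·(cos88°, sin88°) = (0.1396, 3.9976)
|BD| = 7.0940
circle(B,6.00) ∩ circle(D,6.00): a=3.5470, h=4.8393
  candidates: C₊=(5.7968,5.9966) cross=34.330; C₋=(0.3428,-1.9990) cross=-34.330
  mode - wants cross < 0 → take C=(0.3428,-1.9990) (cross=-34.330)
ex = (C−B)/|BC| = (0.0339,-0.9994); ey = (0.9994,0.0339)
P = B + 2.61·ex + 3.05·ey = (3.2762,1.4923)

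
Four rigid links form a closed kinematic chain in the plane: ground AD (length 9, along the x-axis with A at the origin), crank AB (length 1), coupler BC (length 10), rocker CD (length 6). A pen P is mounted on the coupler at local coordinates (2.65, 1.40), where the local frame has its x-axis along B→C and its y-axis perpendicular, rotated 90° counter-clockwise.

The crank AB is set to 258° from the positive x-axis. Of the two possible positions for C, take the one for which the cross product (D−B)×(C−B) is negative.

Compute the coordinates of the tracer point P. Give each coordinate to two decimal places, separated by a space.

2.79 -1.09

A=(0,0), D=(9.00,0)
B = A + 1.00·(cos258°, sin258°) = (-0.2079, -0.9781)
|BD| = 9.2597
circle(B,10.00) ∩ circle(D,6.00): a=8.0857, h=5.8840
  candidates: C₊=(7.2110,5.7271) cross=54.484; C₋=(8.4541,-5.9751) cross=-54.484
  mode - wants cross < 0 → take C=(8.4541,-5.9751) (cross=-54.484)
ex = (C−B)/|BC| = (0.8662,-0.4997); ey = (0.4997,0.8662)
P = B + 2.65·ex + 1.40·ey = (2.7871,-1.0897)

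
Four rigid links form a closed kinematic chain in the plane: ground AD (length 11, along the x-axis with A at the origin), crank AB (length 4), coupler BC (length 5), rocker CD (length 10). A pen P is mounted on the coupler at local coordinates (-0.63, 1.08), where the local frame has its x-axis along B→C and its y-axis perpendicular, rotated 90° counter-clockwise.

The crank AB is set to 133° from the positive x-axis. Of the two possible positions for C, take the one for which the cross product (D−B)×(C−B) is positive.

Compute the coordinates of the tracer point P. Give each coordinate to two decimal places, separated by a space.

A=(0,0), D=(11.00,0)
B = A + 4.00·(cos133°, sin133°) = (-2.7280, 2.9254)
|BD| = 14.0362
circle(B,5.00) ∩ circle(D,10.00): a=4.3465, h=2.4715
  candidates: C₊=(2.0381,4.4368) cross=34.690; C₋=(1.0079,-0.3977) cross=-34.690
  mode + wants cross > 0 → take C=(2.0381,4.4368) (cross=34.690)
ex = (C−B)/|BC| = (0.9532,0.3023); ey = (-0.3023,0.9532)
P = B + -0.63·ex + 1.08·ey = (-3.6550,3.7645)

-3.65 3.76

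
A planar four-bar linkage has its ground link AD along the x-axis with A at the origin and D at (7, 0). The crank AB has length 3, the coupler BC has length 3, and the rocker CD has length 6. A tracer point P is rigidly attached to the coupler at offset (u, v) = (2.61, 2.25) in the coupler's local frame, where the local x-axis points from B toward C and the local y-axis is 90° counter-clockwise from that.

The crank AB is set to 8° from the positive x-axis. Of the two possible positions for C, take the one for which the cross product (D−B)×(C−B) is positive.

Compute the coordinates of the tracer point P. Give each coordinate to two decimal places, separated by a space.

A=(0,0), D=(7.00,0)
B = A + 3.00·(cos8°, sin8°) = (2.9708, 0.4175)
|BD| = 4.0508
circle(B,3.00) ∩ circle(D,6.00): a=-1.3073, h=2.7002
  candidates: C₊=(1.9488,3.2381) cross=10.938; C₋=(1.3921,-2.1335) cross=-10.938
  mode + wants cross > 0 → take C=(1.9488,3.2381) (cross=10.938)
ex = (C−B)/|BC| = (-0.3407,0.9402); ey = (-0.9402,-0.3407)
P = B + 2.61·ex + 2.25·ey = (-0.0338,2.1049)

-0.03 2.10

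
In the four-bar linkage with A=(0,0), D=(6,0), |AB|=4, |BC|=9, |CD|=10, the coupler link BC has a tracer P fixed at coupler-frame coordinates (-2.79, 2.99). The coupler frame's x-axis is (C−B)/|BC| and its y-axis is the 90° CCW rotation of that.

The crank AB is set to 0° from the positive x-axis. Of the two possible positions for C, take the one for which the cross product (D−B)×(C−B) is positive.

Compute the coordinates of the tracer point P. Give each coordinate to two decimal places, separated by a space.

A=(0,0), D=(6.00,0)
B = A + 4.00·(cos0°, sin0°) = (4.0000, 0.0000)
|BD| = 2.0000
circle(B,9.00) ∩ circle(D,10.00): a=-3.7500, h=8.1815
  candidates: C₊=(0.2500,8.1815) cross=16.363; C₋=(0.2500,-8.1815) cross=-16.363
  mode + wants cross > 0 → take C=(0.2500,8.1815) (cross=16.363)
ex = (C−B)/|BC| = (-0.4167,0.9091); ey = (-0.9091,-0.4167)
P = B + -2.79·ex + 2.99·ey = (2.4444,-3.7821)

2.44 -3.78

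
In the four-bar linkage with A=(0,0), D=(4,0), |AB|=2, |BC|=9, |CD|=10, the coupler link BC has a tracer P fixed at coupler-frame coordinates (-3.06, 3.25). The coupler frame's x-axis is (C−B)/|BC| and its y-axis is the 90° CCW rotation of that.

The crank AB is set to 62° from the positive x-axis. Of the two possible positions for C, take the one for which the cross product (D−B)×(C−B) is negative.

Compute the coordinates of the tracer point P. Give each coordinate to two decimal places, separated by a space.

A=(0,0), D=(4.00,0)
B = A + 2.00·(cos62°, sin62°) = (0.9389, 1.7659)
|BD| = 3.5339
circle(B,9.00) ∩ circle(D,10.00): a=-0.9213, h=8.9527
  candidates: C₊=(4.6146,9.9811) cross=31.638; C₋=(-4.3328,-5.5286) cross=-31.638
  mode - wants cross < 0 → take C=(-4.3328,-5.5286) (cross=-31.638)
ex = (C−B)/|BC| = (-0.5857,-0.8105); ey = (0.8105,-0.5857)
P = B + -3.06·ex + 3.25·ey = (5.3654,2.3423)

5.37 2.34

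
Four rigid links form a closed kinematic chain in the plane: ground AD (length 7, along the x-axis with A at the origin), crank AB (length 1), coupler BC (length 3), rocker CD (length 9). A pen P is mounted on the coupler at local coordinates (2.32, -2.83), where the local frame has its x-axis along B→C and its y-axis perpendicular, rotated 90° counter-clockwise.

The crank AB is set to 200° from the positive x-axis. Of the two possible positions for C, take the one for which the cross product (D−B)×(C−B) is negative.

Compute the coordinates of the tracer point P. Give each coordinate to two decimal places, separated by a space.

-4.07 -2.23

A=(0,0), D=(7.00,0)
B = A + 1.00·(cos200°, sin200°) = (-0.9397, -0.3420)
|BD| = 7.9471
circle(B,3.00) ∩ circle(D,9.00): a=-0.5565, h=2.9479
  candidates: C₊=(-1.6225,2.5792) cross=23.427; C₋=(-1.3688,-3.3112) cross=-23.427
  mode - wants cross < 0 → take C=(-1.3688,-3.3112) (cross=-23.427)
ex = (C−B)/|BC| = (-0.1430,-0.9897); ey = (0.9897,-0.1430)
P = B + 2.32·ex + -2.83·ey = (-4.0724,-2.2334)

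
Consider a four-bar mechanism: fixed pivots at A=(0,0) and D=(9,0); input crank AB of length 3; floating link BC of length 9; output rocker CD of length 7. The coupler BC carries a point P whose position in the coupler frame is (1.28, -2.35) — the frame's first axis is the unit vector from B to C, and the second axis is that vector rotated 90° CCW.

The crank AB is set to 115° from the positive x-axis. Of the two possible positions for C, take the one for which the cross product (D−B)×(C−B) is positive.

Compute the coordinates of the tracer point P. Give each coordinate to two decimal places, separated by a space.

0.91 1.17

A=(0,0), D=(9.00,0)
B = A + 3.00·(cos115°, sin115°) = (-1.2679, 2.7189)
|BD| = 10.6217
circle(B,9.00) ∩ circle(D,7.00): a=6.8172, h=5.8758
  candidates: C₊=(6.8263,6.6540) cross=62.412; C₋=(3.8181,-4.7062) cross=-62.412
  mode + wants cross > 0 → take C=(6.8263,6.6540) (cross=62.412)
ex = (C−B)/|BC| = (0.8994,0.4372); ey = (-0.4372,0.8994)
P = B + 1.28·ex + -2.35·ey = (0.9108,1.1651)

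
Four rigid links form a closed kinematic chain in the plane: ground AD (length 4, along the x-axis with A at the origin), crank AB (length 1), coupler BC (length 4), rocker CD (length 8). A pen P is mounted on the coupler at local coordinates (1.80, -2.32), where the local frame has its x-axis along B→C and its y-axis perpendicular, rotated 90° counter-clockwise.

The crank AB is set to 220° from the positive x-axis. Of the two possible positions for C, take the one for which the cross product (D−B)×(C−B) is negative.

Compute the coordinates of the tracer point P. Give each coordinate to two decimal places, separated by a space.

A=(0,0), D=(4.00,0)
B = A + 1.00·(cos220°, sin220°) = (-0.7660, -0.6428)
|BD| = 4.8092
circle(B,4.00) ∩ circle(D,8.00): a=-2.5858, h=3.0518
  candidates: C₊=(-3.7366,2.0360) cross=14.677; C₋=(-2.9208,-4.0128) cross=-14.677
  mode - wants cross < 0 → take C=(-2.9208,-4.0128) (cross=-14.677)
ex = (C−B)/|BC| = (-0.5387,-0.8425); ey = (0.8425,-0.5387)
P = B + 1.80·ex + -2.32·ey = (-3.6903,-0.9095)

-3.69 -0.91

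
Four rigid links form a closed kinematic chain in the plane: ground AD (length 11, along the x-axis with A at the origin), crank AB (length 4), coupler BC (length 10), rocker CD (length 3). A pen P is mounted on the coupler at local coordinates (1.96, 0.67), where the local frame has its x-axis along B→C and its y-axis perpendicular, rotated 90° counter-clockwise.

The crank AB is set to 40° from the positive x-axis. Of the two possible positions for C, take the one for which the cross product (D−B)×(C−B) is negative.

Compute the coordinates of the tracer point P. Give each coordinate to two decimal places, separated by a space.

A=(0,0), D=(11.00,0)
B = A + 4.00·(cos40°, sin40°) = (3.0642, 2.5712)
|BD| = 8.3419
circle(B,10.00) ∩ circle(D,3.00): a=9.6253, h=2.7116
  candidates: C₊=(13.0567,2.1840) cross=22.620; C₋=(11.3851,-2.9752) cross=-22.620
  mode - wants cross < 0 → take C=(11.3851,-2.9752) (cross=-22.620)
ex = (C−B)/|BC| = (0.8321,-0.5546); ey = (0.5546,0.8321)
P = B + 1.96·ex + 0.67·ey = (5.0667,2.0416)

5.07 2.04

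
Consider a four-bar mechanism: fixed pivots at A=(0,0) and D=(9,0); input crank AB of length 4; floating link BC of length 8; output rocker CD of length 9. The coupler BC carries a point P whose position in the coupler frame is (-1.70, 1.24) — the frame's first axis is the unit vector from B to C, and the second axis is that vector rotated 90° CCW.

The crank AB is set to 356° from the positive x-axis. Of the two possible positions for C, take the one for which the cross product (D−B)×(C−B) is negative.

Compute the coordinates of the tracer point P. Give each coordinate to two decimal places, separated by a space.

A=(0,0), D=(9.00,0)
B = A + 4.00·(cos356°, sin356°) = (3.9903, -0.2790)
|BD| = 5.0175
circle(B,8.00) ∩ circle(D,9.00): a=0.8147, h=7.9584
  candidates: C₊=(4.3611,7.7124) cross=39.931; C₋=(5.2463,-8.1798) cross=-39.931
  mode - wants cross < 0 → take C=(5.2463,-8.1798) (cross=-39.931)
ex = (C−B)/|BC| = (0.1570,-0.9876); ey = (0.9876,0.1570)
P = B + -1.70·ex + 1.24·ey = (4.9480,1.5946)

4.95 1.59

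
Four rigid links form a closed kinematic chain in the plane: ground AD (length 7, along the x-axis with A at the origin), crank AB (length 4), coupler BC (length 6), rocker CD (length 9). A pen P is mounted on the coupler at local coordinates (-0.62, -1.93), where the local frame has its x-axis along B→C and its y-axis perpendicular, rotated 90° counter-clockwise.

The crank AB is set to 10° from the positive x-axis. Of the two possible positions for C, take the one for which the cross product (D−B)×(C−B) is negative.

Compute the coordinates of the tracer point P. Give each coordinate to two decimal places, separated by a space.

A=(0,0), D=(7.00,0)
B = A + 4.00·(cos10°, sin10°) = (3.9392, 0.6946)
|BD| = 3.1386
circle(B,6.00) ∩ circle(D,9.00): a=-5.5995, h=2.1553
  candidates: C₊=(-1.0445,4.0357) cross=6.765; C₋=(-1.9984,-0.1681) cross=-6.765
  mode - wants cross < 0 → take C=(-1.9984,-0.1681) (cross=-6.765)
ex = (C−B)/|BC| = (-0.9896,-0.1438); ey = (0.1438,-0.9896)
P = B + -0.62·ex + -1.93·ey = (4.2753,2.6937)

4.28 2.69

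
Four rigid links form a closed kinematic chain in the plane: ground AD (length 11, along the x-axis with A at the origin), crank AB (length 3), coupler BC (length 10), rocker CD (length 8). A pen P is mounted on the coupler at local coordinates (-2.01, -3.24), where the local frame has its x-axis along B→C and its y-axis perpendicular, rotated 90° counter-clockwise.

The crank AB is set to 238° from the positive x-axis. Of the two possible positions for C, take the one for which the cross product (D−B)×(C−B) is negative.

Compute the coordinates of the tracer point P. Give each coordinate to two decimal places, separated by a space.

A=(0,0), D=(11.00,0)
B = A + 3.00·(cos238°, sin238°) = (-1.5898, -2.5441)
|BD| = 12.8442
circle(B,10.00) ∩ circle(D,8.00): a=7.8235, h=6.2284
  candidates: C₊=(4.8451,5.1105) cross=79.999; C₋=(7.3125,-7.0994) cross=-79.999
  mode - wants cross < 0 → take C=(7.3125,-7.0994) (cross=-79.999)
ex = (C−B)/|BC| = (0.8902,-0.4555); ey = (0.4555,0.8902)
P = B + -2.01·ex + -3.24·ey = (-4.8550,-4.5128)

-4.86 -4.51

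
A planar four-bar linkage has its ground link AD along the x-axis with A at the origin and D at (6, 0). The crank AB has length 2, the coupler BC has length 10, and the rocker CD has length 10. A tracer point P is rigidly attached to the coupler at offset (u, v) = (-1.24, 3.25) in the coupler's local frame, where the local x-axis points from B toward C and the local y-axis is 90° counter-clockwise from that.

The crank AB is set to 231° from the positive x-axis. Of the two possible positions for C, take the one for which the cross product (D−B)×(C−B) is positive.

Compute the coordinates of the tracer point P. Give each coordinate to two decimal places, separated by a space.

-4.67 -2.23

A=(0,0), D=(6.00,0)
B = A + 2.00·(cos231°, sin231°) = (-1.2586, -1.5543)
|BD| = 7.4232
circle(B,10.00) ∩ circle(D,10.00): a=3.7116, h=9.2857
  candidates: C₊=(0.4264,8.3027) cross=68.929; C₋=(4.3149,-9.8570) cross=-68.929
  mode + wants cross > 0 → take C=(0.4264,8.3027) (cross=68.929)
ex = (C−B)/|BC| = (0.1685,0.9857); ey = (-0.9857,0.1685)
P = B + -1.24·ex + 3.25·ey = (-4.6711,-2.2289)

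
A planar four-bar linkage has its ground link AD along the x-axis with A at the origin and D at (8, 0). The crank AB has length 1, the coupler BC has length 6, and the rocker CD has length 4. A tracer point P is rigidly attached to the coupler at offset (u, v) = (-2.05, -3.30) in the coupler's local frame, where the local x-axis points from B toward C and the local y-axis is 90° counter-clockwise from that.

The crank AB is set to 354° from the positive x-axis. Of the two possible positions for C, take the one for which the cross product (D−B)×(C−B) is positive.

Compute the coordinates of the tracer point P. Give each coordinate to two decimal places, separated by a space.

1.25 -3.98

A=(0,0), D=(8.00,0)
B = A + 1.00·(cos354°, sin354°) = (0.9945, -0.1045)
|BD| = 7.0063
circle(B,6.00) ∩ circle(D,4.00): a=4.9304, h=3.4192
  candidates: C₊=(5.8734,3.3878) cross=23.956; C₋=(5.9754,-3.4498) cross=-23.956
  mode + wants cross > 0 → take C=(5.8734,3.3878) (cross=23.956)
ex = (C−B)/|BC| = (0.8131,0.5821); ey = (-0.5821,0.8131)
P = B + -2.05·ex + -3.30·ey = (1.2484,-3.9811)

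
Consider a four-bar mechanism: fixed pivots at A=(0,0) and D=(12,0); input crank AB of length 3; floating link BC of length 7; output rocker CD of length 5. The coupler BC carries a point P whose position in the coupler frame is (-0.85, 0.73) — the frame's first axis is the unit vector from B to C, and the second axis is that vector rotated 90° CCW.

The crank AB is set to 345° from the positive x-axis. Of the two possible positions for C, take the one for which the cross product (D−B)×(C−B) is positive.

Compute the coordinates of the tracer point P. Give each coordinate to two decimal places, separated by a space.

1.78 -0.72

A=(0,0), D=(12.00,0)
B = A + 3.00·(cos345°, sin345°) = (2.8978, -0.7765)
|BD| = 9.1353
circle(B,7.00) ∩ circle(D,5.00): a=5.8812, h=3.7962
  candidates: C₊=(8.4351,3.5059) cross=34.679; C₋=(9.0804,-4.0590) cross=-34.679
  mode + wants cross > 0 → take C=(8.4351,3.5059) (cross=34.679)
ex = (C−B)/|BC| = (0.7910,0.6118); ey = (-0.6118,0.7910)
P = B + -0.85·ex + 0.73·ey = (1.7788,-0.7190)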